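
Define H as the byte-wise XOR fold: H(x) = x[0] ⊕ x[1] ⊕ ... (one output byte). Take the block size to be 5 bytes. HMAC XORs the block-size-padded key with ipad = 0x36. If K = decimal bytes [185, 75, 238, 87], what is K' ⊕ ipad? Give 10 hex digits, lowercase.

8f7dd86136

Key decimal bytes [185, 75, 238, 87] = b9 4b ee 57 is 4 bytes ≤ B = 5; zero-pad to 5 bytes: K' = b9 4b ee 57 00.
XOR each byte with 0x36: b9⊕36=8f, 4b⊕36=7d, ee⊕36=d8, 57⊕36=61, 00⊕36=36.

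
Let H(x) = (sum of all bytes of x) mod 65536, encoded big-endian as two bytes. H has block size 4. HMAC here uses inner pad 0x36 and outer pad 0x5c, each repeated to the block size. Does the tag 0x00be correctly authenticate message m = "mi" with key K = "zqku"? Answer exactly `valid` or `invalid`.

valid

Key "zqku" = 7a 71 6b 75 is exactly B = 4 bytes: K' = 7a 71 6b 75.
K' ⊕ ipad = 4c 47 5d 43; K' ⊕ opad = 26 2d 37 29.
Inner hash: sum = 76+71+93+67+109+105 = 521 → 02 09.
Outer hash (recomputed tag): sum = 38+45+55+41+2+9 = 190 → 00 be.
Recomputed tag = 00be; claimed = 00be → match.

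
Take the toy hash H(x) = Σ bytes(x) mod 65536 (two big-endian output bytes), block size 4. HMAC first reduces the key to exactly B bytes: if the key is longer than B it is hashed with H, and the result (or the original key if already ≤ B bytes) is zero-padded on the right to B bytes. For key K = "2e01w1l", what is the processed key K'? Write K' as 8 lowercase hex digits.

020c0000

|K| = 7 > B = 4, so first hash the key.
H(K): sum = 50+101+48+49+119+49+108 = 524 → 02 0c.
Zero-pad H(K) = 02 0c to 4 bytes: K' = 02 0c 00 00.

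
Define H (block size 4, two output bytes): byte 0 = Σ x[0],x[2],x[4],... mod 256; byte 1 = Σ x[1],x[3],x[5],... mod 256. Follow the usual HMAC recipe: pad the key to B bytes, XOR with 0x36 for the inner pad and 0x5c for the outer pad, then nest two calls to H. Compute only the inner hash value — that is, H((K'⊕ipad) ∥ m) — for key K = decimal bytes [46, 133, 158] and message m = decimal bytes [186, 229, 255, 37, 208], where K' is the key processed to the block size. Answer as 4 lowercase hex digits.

Key decimal bytes [46, 133, 158] = 2e 85 9e is 3 bytes ≤ B = 4; zero-pad to 4 bytes: K' = 2e 85 9e 00.
K' ⊕ ipad = 18 b3 a8 36.
Inner input = 18 b3 a8 36 ∥ ba e5 ff 25 d0.
Inner hash: even-index sum = 841 mod 256 = 73; odd-index sum = 499 mod 256 = 243 → 49 f3.

49f3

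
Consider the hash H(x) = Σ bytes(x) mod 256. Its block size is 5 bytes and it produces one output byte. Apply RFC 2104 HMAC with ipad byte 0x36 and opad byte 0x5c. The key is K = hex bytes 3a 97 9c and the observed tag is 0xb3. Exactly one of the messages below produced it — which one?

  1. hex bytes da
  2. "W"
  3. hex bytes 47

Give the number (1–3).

Key hex bytes 3a 97 9c is 3 bytes ≤ B = 5; zero-pad to 5 bytes: K' = 3a 97 9c 00 00.
K' ⊕ ipad = 0c a1 aa 36 36; K' ⊕ opad = 66 cb c0 5c 5c.
m1: inner = H(0c a1 aa 36 36 da) = 9d; tag = H(66 cb c0 5c 5c 9d) = 46
m2: inner = H(0c a1 aa 36 36 57) = 1a; tag = H(66 cb c0 5c 5c 1a) = c3
m3: inner = H(0c a1 aa 36 36 47) = 0a; tag = H(66 cb c0 5c 5c 0a) = b3 ← matches

3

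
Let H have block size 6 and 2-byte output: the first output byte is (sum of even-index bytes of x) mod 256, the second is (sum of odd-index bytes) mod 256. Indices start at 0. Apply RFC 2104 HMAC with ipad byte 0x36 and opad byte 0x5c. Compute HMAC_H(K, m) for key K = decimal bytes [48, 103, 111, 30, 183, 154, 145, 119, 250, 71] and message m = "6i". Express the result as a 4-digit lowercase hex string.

Key decimal bytes [48, 103, 111, 30, 183, 154, 145, 119, 250, 71] = 30 67 6f 1e b7 9a 91 77 fa 47 is 10 bytes > B = 6, so hash it first: H(key) = e1 dd, then zero-pad to 6 bytes: K' = e1 dd 00 00 00 00.
K' ⊕ ipad = d7 eb 36 36 36 36.  K' ⊕ opad = bd 81 5c 5c 5c 5c.
Inner input = (K'⊕ipad) ∥ m = d7 eb 36 36 36 36 ∥ 36 69.
Inner hash: even-index sum = 377 mod 256 = 121; odd-index sum = 448 mod 256 = 192 → 79 c0.
Outer input = (K'⊕opad) ∥ inner = bd 81 5c 5c 5c 5c ∥ 79 c0.
Outer hash (tag): even-index sum = 494 mod 256 = 238; odd-index sum = 505 mod 256 = 249 → ee f9.

eef9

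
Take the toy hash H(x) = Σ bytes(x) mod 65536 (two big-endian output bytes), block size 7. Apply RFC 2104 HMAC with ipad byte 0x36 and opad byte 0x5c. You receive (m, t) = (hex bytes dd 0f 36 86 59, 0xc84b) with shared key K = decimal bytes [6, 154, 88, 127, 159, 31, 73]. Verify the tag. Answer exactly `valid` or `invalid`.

Key decimal bytes [6, 154, 88, 127, 159, 31, 73] = 06 9a 58 7f 9f 1f 49 is exactly B = 7 bytes: K' = 06 9a 58 7f 9f 1f 49.
K' ⊕ ipad = 30 ac 6e 49 a9 29 7f; K' ⊕ opad = 5a c6 04 23 c3 43 15.
Inner hash: sum = 48+172+110+73+169+41+127+221+15+54+134+89 = 1253 → 04 e5.
Outer hash (recomputed tag): sum = 90+198+4+35+195+67+21+4+229 = 843 → 03 4b.
Recomputed tag = 034b; claimed = c84b → mismatch.

invalid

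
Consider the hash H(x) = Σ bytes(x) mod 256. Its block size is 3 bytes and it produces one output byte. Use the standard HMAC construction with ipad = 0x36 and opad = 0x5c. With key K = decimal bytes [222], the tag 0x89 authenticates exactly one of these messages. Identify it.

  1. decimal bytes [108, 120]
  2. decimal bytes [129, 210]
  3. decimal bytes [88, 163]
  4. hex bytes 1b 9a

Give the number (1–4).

3

Key decimal bytes [222] = de is 1 byte ≤ B = 3; zero-pad to 3 bytes: K' = de 00 00.
K' ⊕ ipad = e8 36 36; K' ⊕ opad = 82 5c 5c.
m1: inner = H(e8 36 36 6c 78) = 38; tag = H(82 5c 5c 38) = 72
m2: inner = H(e8 36 36 81 d2) = a7; tag = H(82 5c 5c a7) = e1
m3: inner = H(e8 36 36 58 a3) = 4f; tag = H(82 5c 5c 4f) = 89 ← matches
m4: inner = H(e8 36 36 1b 9a) = 09; tag = H(82 5c 5c 09) = 43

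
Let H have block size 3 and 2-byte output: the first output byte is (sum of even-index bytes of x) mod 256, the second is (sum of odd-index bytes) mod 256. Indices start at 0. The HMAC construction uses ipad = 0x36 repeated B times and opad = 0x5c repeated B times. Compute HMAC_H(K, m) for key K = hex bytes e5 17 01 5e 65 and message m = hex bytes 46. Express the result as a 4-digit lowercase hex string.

fcdc

Key hex bytes e5 17 01 5e 65 is 5 bytes > B = 3, so hash it first: H(key) = 4b 75, then zero-pad to 3 bytes: K' = 4b 75 00.
K' ⊕ ipad = 7d 43 36.  K' ⊕ opad = 17 29 5c.
Inner input = (K'⊕ipad) ∥ m = 7d 43 36 ∥ 46.
Inner hash: even-index sum = 179 mod 256 = 179; odd-index sum = 137 mod 256 = 137 → b3 89.
Outer input = (K'⊕opad) ∥ inner = 17 29 5c ∥ b3 89.
Outer hash (tag): even-index sum = 252 mod 256 = 252; odd-index sum = 220 mod 256 = 220 → fc dc.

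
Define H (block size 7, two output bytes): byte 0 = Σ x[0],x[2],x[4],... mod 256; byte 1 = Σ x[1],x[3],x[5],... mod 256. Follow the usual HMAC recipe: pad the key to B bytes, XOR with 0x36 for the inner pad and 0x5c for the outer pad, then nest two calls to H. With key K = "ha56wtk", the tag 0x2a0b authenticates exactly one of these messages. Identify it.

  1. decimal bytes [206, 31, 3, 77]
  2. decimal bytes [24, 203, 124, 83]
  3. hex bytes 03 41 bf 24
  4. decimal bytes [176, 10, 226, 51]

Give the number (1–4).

4

Key "ha56wtk" = 68 61 35 36 77 74 6b is exactly B = 7 bytes: K' = 68 61 35 36 77 74 6b.
K' ⊕ ipad = 5e 57 03 00 41 42 5d; K' ⊕ opad = 34 3d 69 6a 2b 28 37.
m1: inner = H(5e 57 03 00 41 42 5d ce 1f 03 4d) = 6b 6a; tag = H(34 3d 69 6a 2b 28 37 6b 6a) = 693a
m2: inner = H(5e 57 03 00 41 42 5d 18 cb 7c 53) = 1d 2d; tag = H(34 3d 69 6a 2b 28 37 1d 2d) = 2cec
m3: inner = H(5e 57 03 00 41 42 5d 03 41 bf 24) = 64 5b; tag = H(34 3d 69 6a 2b 28 37 64 5b) = 5a33
m4: inner = H(5e 57 03 00 41 42 5d b0 0a e2 33) = 3c 2b; tag = H(34 3d 69 6a 2b 28 37 3c 2b) = 2a0b ← matches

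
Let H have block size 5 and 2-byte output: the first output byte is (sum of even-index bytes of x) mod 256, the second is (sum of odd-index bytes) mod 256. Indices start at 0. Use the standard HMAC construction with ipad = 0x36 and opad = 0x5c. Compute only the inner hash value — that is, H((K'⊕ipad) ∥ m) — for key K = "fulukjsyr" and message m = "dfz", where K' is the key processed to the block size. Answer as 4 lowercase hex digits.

e60f

Key "fulukjsyr" = 66 75 6c 75 6b 6a 73 79 72 is 9 bytes > B = 5, so hash it first: H(key) = 22 cd, then zero-pad to 5 bytes: K' = 22 cd 00 00 00.
K' ⊕ ipad = 14 fb 36 36 36.
Inner input = 14 fb 36 36 36 ∥ 64 66 7a.
Inner hash: even-index sum = 230 mod 256 = 230; odd-index sum = 527 mod 256 = 15 → e6 0f.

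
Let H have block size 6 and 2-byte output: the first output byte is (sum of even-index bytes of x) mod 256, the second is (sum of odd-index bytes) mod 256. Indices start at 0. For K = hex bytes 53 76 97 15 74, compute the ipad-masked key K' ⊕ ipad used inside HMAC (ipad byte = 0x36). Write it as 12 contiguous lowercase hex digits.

6540a1234236

Key hex bytes 53 76 97 15 74 is 5 bytes ≤ B = 6; zero-pad to 6 bytes: K' = 53 76 97 15 74 00.
XOR each byte with 0x36: 53⊕36=65, 76⊕36=40, 97⊕36=a1, 15⊕36=23, 74⊕36=42, 00⊕36=36.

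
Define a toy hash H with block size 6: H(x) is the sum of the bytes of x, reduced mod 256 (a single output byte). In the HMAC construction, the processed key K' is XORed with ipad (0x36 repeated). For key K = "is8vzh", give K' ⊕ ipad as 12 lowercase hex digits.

Key "is8vzh" = 69 73 38 76 7a 68 is exactly B = 6 bytes: K' = 69 73 38 76 7a 68.
XOR each byte with 0x36: 69⊕36=5f, 73⊕36=45, 38⊕36=0e, 76⊕36=40, 7a⊕36=4c, 68⊕36=5e.

5f450e404c5e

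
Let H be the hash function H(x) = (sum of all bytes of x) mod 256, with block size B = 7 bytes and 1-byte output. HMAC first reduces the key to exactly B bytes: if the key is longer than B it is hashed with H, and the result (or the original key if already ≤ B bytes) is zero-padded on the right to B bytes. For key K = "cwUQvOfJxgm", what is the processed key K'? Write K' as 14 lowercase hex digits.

41000000000000

|K| = 11 > B = 7, so first hash the key.
H(K): sum = 99+119+85+81+118+79+102+74+120+103+109 = 1089; mod 256 = 65 → 41.
Zero-pad H(K) = 41 to 7 bytes: K' = 41 00 00 00 00 00 00.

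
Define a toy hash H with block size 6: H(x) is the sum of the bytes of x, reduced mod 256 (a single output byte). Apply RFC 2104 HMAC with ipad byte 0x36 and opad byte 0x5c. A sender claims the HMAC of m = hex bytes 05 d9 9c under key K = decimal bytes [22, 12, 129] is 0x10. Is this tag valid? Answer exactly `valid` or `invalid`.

invalid

Key decimal bytes [22, 12, 129] = 16 0c 81 is 3 bytes ≤ B = 6; zero-pad to 6 bytes: K' = 16 0c 81 00 00 00.
K' ⊕ ipad = 20 3a b7 36 36 36; K' ⊕ opad = 4a 50 dd 5c 5c 5c.
Inner hash: sum = 32+58+183+54+54+54+5+217+156 = 813; mod 256 = 45 → 2d.
Outer hash (recomputed tag): sum = 74+80+221+92+92+92+45 = 696; mod 256 = 184 → b8.
Recomputed tag = b8; claimed = 10 → mismatch.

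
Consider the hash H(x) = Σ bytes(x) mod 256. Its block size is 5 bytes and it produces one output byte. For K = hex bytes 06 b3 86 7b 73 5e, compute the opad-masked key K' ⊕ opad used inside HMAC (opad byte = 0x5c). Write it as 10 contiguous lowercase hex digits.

Key hex bytes 06 b3 86 7b 73 5e is 6 bytes > B = 5, so hash it first: H(key) = 8b, then zero-pad to 5 bytes: K' = 8b 00 00 00 00.
XOR each byte with 0x5c: 8b⊕5c=d7, 00⊕5c=5c, 00⊕5c=5c, 00⊕5c=5c, 00⊕5c=5c.

d75c5c5c5c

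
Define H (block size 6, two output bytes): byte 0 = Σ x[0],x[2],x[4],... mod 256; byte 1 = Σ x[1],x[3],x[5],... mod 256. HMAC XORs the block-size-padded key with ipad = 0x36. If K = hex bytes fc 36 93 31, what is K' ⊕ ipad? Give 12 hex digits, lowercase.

Key hex bytes fc 36 93 31 is 4 bytes ≤ B = 6; zero-pad to 6 bytes: K' = fc 36 93 31 00 00.
XOR each byte with 0x36: fc⊕36=ca, 36⊕36=00, 93⊕36=a5, 31⊕36=07, 00⊕36=36, 00⊕36=36.

ca00a5073636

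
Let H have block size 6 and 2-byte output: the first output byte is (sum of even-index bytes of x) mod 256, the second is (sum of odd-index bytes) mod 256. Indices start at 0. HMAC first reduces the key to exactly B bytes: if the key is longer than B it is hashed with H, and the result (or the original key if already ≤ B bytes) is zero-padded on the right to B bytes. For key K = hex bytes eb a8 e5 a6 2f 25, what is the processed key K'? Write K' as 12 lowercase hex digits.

eba8e5a62f25

Key hex bytes eb a8 e5 a6 2f 25 is exactly B = 6 bytes: K' = eb a8 e5 a6 2f 25.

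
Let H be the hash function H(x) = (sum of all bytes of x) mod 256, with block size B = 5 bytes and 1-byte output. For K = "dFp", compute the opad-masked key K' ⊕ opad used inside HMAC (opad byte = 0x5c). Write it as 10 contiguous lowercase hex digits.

381a2c5c5c

Key "dFp" = 64 46 70 is 3 bytes ≤ B = 5; zero-pad to 5 bytes: K' = 64 46 70 00 00.
XOR each byte with 0x5c: 64⊕5c=38, 46⊕5c=1a, 70⊕5c=2c, 00⊕5c=5c, 00⊕5c=5c.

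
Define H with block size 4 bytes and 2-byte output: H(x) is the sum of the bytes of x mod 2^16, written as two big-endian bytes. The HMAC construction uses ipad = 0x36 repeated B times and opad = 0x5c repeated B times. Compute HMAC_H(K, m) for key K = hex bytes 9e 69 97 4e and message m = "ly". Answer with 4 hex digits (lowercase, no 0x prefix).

01dc

Key hex bytes 9e 69 97 4e is exactly B = 4 bytes: K' = 9e 69 97 4e.
K' ⊕ ipad = a8 5f a1 78.  K' ⊕ opad = c2 35 cb 12.
Inner input = (K'⊕ipad) ∥ m = a8 5f a1 78 ∥ 6c 79.
Inner hash: sum = 168+95+161+120+108+121 = 773 → 03 05.
Outer input = (K'⊕opad) ∥ inner = c2 35 cb 12 ∥ 03 05.
Outer hash (tag): sum = 194+53+203+18+3+5 = 476 → 01 dc.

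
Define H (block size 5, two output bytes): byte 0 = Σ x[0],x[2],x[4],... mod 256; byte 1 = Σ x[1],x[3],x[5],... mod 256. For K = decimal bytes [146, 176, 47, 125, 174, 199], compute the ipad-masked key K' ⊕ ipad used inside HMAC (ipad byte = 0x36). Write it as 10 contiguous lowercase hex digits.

Key decimal bytes [146, 176, 47, 125, 174, 199] = 92 b0 2f 7d ae c7 is 6 bytes > B = 5, so hash it first: H(key) = 6f f4, then zero-pad to 5 bytes: K' = 6f f4 00 00 00.
XOR each byte with 0x36: 6f⊕36=59, f4⊕36=c2, 00⊕36=36, 00⊕36=36, 00⊕36=36.

59c2363636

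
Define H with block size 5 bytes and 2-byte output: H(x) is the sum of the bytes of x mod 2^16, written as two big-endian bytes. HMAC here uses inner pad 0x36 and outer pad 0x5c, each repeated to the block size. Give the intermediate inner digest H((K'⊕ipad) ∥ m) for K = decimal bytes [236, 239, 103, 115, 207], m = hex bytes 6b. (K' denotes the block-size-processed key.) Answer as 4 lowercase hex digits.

03ad

Key decimal bytes [236, 239, 103, 115, 207] = ec ef 67 73 cf is exactly B = 5 bytes: K' = ec ef 67 73 cf.
K' ⊕ ipad = da d9 51 45 f9.
Inner input = da d9 51 45 f9 ∥ 6b.
Inner hash: sum = 218+217+81+69+249+107 = 941 → 03 ad.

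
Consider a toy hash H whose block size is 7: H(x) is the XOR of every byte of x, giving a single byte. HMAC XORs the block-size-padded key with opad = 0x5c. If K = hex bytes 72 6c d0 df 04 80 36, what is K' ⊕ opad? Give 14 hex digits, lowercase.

2e308c8358dc6a

Key hex bytes 72 6c d0 df 04 80 36 is exactly B = 7 bytes: K' = 72 6c d0 df 04 80 36.
XOR each byte with 0x5c: 72⊕5c=2e, 6c⊕5c=30, d0⊕5c=8c, df⊕5c=83, 04⊕5c=58, 80⊕5c=dc, 36⊕5c=6a.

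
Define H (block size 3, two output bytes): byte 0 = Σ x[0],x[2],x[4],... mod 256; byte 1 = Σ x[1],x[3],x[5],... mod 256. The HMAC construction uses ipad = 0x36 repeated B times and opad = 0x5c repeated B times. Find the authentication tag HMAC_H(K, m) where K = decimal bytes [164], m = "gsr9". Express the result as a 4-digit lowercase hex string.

Key decimal bytes [164] = a4 is 1 byte ≤ B = 3; zero-pad to 3 bytes: K' = a4 00 00.
K' ⊕ ipad = 92 36 36.  K' ⊕ opad = f8 5c 5c.
Inner input = (K'⊕ipad) ∥ m = 92 36 36 ∥ 67 73 72 39.
Inner hash: even-index sum = 372 mod 256 = 116; odd-index sum = 271 mod 256 = 15 → 74 0f.
Outer input = (K'⊕opad) ∥ inner = f8 5c 5c ∥ 74 0f.
Outer hash (tag): even-index sum = 355 mod 256 = 99; odd-index sum = 208 mod 256 = 208 → 63 d0.

63d0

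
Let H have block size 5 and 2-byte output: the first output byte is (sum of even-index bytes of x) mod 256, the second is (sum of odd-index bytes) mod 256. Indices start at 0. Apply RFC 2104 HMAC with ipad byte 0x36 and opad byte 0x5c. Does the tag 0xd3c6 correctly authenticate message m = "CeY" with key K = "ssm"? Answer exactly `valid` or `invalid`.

Key "ssm" = 73 73 6d is 3 bytes ≤ B = 5; zero-pad to 5 bytes: K' = 73 73 6d 00 00.
K' ⊕ ipad = 45 45 5b 36 36; K' ⊕ opad = 2f 2f 31 5c 5c.
Inner hash: even-index sum = 315 mod 256 = 59; odd-index sum = 279 mod 256 = 23 → 3b 17.
Outer hash (recomputed tag): even-index sum = 211 mod 256 = 211; odd-index sum = 198 mod 256 = 198 → d3 c6.
Recomputed tag = d3c6; claimed = d3c6 → match.

valid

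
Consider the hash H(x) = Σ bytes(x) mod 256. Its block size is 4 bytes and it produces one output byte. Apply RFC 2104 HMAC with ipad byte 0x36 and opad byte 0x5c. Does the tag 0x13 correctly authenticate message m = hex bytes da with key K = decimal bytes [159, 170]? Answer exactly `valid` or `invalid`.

Key decimal bytes [159, 170] = 9f aa is 2 bytes ≤ B = 4; zero-pad to 4 bytes: K' = 9f aa 00 00.
K' ⊕ ipad = a9 9c 36 36; K' ⊕ opad = c3 f6 5c 5c.
Inner hash: sum = 169+156+54+54+218 = 651; mod 256 = 139 → 8b.
Outer hash (recomputed tag): sum = 195+246+92+92+139 = 764; mod 256 = 252 → fc.
Recomputed tag = fc; claimed = 13 → mismatch.

invalid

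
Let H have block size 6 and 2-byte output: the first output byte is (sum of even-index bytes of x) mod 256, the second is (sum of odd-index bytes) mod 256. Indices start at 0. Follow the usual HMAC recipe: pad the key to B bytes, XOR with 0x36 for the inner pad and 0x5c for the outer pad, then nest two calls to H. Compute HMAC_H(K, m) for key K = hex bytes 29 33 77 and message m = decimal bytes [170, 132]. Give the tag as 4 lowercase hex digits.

3c1c

Key hex bytes 29 33 77 is 3 bytes ≤ B = 6; zero-pad to 6 bytes: K' = 29 33 77 00 00 00.
K' ⊕ ipad = 1f 05 41 36 36 36.  K' ⊕ opad = 75 6f 2b 5c 5c 5c.
Inner input = (K'⊕ipad) ∥ m = 1f 05 41 36 36 36 ∥ aa 84.
Inner hash: even-index sum = 320 mod 256 = 64; odd-index sum = 245 mod 256 = 245 → 40 f5.
Outer input = (K'⊕opad) ∥ inner = 75 6f 2b 5c 5c 5c ∥ 40 f5.
Outer hash (tag): even-index sum = 316 mod 256 = 60; odd-index sum = 540 mod 256 = 28 → 3c 1c.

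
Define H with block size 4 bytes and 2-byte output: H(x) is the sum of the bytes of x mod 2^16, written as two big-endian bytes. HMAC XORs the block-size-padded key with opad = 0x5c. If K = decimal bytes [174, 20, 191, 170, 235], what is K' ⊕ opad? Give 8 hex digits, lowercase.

5f4a5c5c

Key decimal bytes [174, 20, 191, 170, 235] = ae 14 bf aa eb is 5 bytes > B = 4, so hash it first: H(key) = 03 16, then zero-pad to 4 bytes: K' = 03 16 00 00.
XOR each byte with 0x5c: 03⊕5c=5f, 16⊕5c=4a, 00⊕5c=5c, 00⊕5c=5c.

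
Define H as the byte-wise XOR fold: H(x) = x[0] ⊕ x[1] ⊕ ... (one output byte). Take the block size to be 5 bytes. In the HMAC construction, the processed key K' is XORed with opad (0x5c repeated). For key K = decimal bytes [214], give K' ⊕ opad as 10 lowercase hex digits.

8a5c5c5c5c

Key decimal bytes [214] = d6 is 1 byte ≤ B = 5; zero-pad to 5 bytes: K' = d6 00 00 00 00.
XOR each byte with 0x5c: d6⊕5c=8a, 00⊕5c=5c, 00⊕5c=5c, 00⊕5c=5c, 00⊕5c=5c.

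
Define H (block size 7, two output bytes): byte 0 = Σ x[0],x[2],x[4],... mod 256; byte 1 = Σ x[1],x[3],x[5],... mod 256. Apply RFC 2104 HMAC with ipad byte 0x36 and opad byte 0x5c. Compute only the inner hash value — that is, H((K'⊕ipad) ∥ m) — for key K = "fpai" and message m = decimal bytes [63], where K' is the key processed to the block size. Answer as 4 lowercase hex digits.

Key "fpai" = 66 70 61 69 is 4 bytes ≤ B = 7; zero-pad to 7 bytes: K' = 66 70 61 69 00 00 00.
K' ⊕ ipad = 50 46 57 5f 36 36 36.
Inner input = 50 46 57 5f 36 36 36 ∥ 3f.
Inner hash: even-index sum = 275 mod 256 = 19; odd-index sum = 282 mod 256 = 26 → 13 1a.

131a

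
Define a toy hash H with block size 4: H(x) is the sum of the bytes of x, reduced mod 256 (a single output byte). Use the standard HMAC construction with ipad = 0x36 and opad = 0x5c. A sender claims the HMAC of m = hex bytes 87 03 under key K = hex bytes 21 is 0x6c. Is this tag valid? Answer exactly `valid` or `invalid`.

invalid

Key hex bytes 21 is 1 byte ≤ B = 4; zero-pad to 4 bytes: K' = 21 00 00 00.
K' ⊕ ipad = 17 36 36 36; K' ⊕ opad = 7d 5c 5c 5c.
Inner hash: sum = 23+54+54+54+135+3 = 323; mod 256 = 67 → 43.
Outer hash (recomputed tag): sum = 125+92+92+92+67 = 468; mod 256 = 212 → d4.
Recomputed tag = d4; claimed = 6c → mismatch.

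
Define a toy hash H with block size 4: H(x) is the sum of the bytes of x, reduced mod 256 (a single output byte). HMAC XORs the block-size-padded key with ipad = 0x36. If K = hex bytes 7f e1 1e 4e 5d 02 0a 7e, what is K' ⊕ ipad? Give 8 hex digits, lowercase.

85363636

Key hex bytes 7f e1 1e 4e 5d 02 0a 7e is 8 bytes > B = 4, so hash it first: H(key) = b3, then zero-pad to 4 bytes: K' = b3 00 00 00.
XOR each byte with 0x36: b3⊕36=85, 00⊕36=36, 00⊕36=36, 00⊕36=36.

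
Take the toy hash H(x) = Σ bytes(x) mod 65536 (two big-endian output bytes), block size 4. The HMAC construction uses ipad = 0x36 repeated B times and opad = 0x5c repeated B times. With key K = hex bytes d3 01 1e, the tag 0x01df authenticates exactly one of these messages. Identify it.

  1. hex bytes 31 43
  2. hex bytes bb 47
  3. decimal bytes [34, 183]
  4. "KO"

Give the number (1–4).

3

Key hex bytes d3 01 1e is 3 bytes ≤ B = 4; zero-pad to 4 bytes: K' = d3 01 1e 00.
K' ⊕ ipad = e5 37 28 36; K' ⊕ opad = 8f 5d 42 5c.
m1: inner = H(e5 37 28 36 31 43) = 01 ee; tag = H(8f 5d 42 5c 01 ee) = 0279
m2: inner = H(e5 37 28 36 bb 47) = 02 7c; tag = H(8f 5d 42 5c 02 7c) = 0208
m3: inner = H(e5 37 28 36 22 b7) = 02 53; tag = H(8f 5d 42 5c 02 53) = 01df ← matches
m4: inner = H(e5 37 28 36 4b 4f) = 02 14; tag = H(8f 5d 42 5c 02 14) = 01a0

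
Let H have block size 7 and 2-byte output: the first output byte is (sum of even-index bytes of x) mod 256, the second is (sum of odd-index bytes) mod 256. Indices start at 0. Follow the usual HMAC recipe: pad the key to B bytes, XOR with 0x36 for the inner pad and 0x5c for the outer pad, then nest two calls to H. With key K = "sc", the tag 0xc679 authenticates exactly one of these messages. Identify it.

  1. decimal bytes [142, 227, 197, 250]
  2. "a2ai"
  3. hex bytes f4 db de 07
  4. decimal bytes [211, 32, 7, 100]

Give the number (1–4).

Key "sc" = 73 63 is 2 bytes ≤ B = 7; zero-pad to 7 bytes: K' = 73 63 00 00 00 00 00.
K' ⊕ ipad = 45 55 36 36 36 36 36; K' ⊕ opad = 2f 3f 5c 5c 5c 5c 5c.
m1: inner = H(45 55 36 36 36 36 36 8e e3 c5 fa) = c4 14; tag = H(2f 3f 5c 5c 5c 5c 5c c4 14) = 57bb
m2: inner = H(45 55 36 36 36 36 36 61 32 61 69) = 82 83; tag = H(2f 3f 5c 5c 5c 5c 5c 82 83) = c679 ← matches
m3: inner = H(45 55 36 36 36 36 36 f4 db de 07) = c9 93; tag = H(2f 3f 5c 5c 5c 5c 5c c9 93) = d6c0
m4: inner = H(45 55 36 36 36 36 36 d3 20 07 64) = 6b 9b; tag = H(2f 3f 5c 5c 5c 5c 5c 6b 9b) = de62

2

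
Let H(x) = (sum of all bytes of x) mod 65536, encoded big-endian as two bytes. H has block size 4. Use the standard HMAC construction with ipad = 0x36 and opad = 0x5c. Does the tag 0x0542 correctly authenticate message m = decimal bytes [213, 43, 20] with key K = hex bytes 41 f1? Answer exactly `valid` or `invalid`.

invalid

Key hex bytes 41 f1 is 2 bytes ≤ B = 4; zero-pad to 4 bytes: K' = 41 f1 00 00.
K' ⊕ ipad = 77 c7 36 36; K' ⊕ opad = 1d ad 5c 5c.
Inner hash: sum = 119+199+54+54+213+43+20 = 702 → 02 be.
Outer hash (recomputed tag): sum = 29+173+92+92+2+190 = 578 → 02 42.
Recomputed tag = 0242; claimed = 0542 → mismatch.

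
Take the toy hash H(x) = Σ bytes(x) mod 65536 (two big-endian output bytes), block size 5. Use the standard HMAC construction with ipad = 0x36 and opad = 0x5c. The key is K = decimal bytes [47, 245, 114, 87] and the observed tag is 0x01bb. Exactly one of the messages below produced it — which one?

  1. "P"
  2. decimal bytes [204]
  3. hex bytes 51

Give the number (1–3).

Key decimal bytes [47, 245, 114, 87] = 2f f5 72 57 is 4 bytes ≤ B = 5; zero-pad to 5 bytes: K' = 2f f5 72 57 00.
K' ⊕ ipad = 19 c3 44 61 36; K' ⊕ opad = 73 a9 2e 0b 5c.
m1: inner = H(19 c3 44 61 36 50) = 02 07; tag = H(73 a9 2e 0b 5c 02 07) = 01ba
m2: inner = H(19 c3 44 61 36 cc) = 02 83; tag = H(73 a9 2e 0b 5c 02 83) = 0236
m3: inner = H(19 c3 44 61 36 51) = 02 08; tag = H(73 a9 2e 0b 5c 02 08) = 01bb ← matches

3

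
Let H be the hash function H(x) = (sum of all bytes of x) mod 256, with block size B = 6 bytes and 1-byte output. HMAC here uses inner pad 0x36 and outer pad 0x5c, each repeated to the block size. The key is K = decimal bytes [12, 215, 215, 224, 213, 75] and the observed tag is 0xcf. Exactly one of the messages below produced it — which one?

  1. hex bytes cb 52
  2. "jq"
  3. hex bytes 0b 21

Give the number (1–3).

Key decimal bytes [12, 215, 215, 224, 213, 75] = 0c d7 d7 e0 d5 4b is exactly B = 6 bytes: K' = 0c d7 d7 e0 d5 4b.
K' ⊕ ipad = 3a e1 e1 d6 e3 7d; K' ⊕ opad = 50 8b 8b bc 89 17.
m1: inner = H(3a e1 e1 d6 e3 7d cb 52) = 4f; tag = H(50 8b 8b bc 89 17 4f) = 11
m2: inner = H(3a e1 e1 d6 e3 7d 6a 71) = 0d; tag = H(50 8b 8b bc 89 17 0d) = cf ← matches
m3: inner = H(3a e1 e1 d6 e3 7d 0b 21) = 5e; tag = H(50 8b 8b bc 89 17 5e) = 20

2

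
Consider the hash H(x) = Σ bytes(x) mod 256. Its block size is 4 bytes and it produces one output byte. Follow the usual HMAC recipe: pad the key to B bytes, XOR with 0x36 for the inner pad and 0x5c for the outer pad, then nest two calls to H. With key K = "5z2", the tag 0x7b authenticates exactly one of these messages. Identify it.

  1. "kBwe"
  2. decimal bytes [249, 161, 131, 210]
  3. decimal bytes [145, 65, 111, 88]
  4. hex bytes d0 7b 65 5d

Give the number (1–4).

Key "5z2" = 35 7a 32 is 3 bytes ≤ B = 4; zero-pad to 4 bytes: K' = 35 7a 32 00.
K' ⊕ ipad = 03 4c 04 36; K' ⊕ opad = 69 26 6e 5c.
m1: inner = H(03 4c 04 36 6b 42 77 65) = 12; tag = H(69 26 6e 5c 12) = 6b
m2: inner = H(03 4c 04 36 f9 a1 83 d2) = 78; tag = H(69 26 6e 5c 78) = d1
m3: inner = H(03 4c 04 36 91 41 6f 58) = 22; tag = H(69 26 6e 5c 22) = 7b ← matches
m4: inner = H(03 4c 04 36 d0 7b 65 5d) = 96; tag = H(69 26 6e 5c 96) = ef

3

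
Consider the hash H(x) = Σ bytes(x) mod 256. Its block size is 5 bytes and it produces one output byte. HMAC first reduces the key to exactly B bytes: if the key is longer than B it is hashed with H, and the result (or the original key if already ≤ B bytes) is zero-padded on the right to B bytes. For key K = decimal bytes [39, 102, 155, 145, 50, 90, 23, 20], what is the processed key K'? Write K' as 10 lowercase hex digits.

|K| = 8 > B = 5, so first hash the key.
H(K): sum = 39+102+155+145+50+90+23+20 = 624; mod 256 = 112 → 70.
Zero-pad H(K) = 70 to 5 bytes: K' = 70 00 00 00 00.

7000000000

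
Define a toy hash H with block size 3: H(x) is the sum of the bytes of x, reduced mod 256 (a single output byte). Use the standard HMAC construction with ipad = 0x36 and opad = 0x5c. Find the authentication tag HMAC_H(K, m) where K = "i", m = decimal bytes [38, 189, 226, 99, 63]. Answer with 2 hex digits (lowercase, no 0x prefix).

1f

Key "i" = 69 is 1 byte ≤ B = 3; zero-pad to 3 bytes: K' = 69 00 00.
K' ⊕ ipad = 5f 36 36.  K' ⊕ opad = 35 5c 5c.
Inner input = (K'⊕ipad) ∥ m = 5f 36 36 ∥ 26 bd e2 63 3f.
Inner hash: sum = 95+54+54+38+189+226+99+63 = 818; mod 256 = 50 → 32.
Outer input = (K'⊕opad) ∥ inner = 35 5c 5c ∥ 32.
Outer hash (tag): sum = 53+92+92+50 = 287; mod 256 = 31 → 1f.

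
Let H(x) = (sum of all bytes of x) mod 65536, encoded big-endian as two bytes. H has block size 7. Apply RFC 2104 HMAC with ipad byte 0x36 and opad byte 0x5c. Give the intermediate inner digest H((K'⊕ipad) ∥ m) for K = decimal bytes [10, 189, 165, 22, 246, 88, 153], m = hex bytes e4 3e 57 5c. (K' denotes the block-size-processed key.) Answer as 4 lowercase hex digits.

052c

Key decimal bytes [10, 189, 165, 22, 246, 88, 153] = 0a bd a5 16 f6 58 99 is exactly B = 7 bytes: K' = 0a bd a5 16 f6 58 99.
K' ⊕ ipad = 3c 8b 93 20 c0 6e af.
Inner input = 3c 8b 93 20 c0 6e af ∥ e4 3e 57 5c.
Inner hash: sum = 60+139+147+32+192+110+175+228+62+87+92 = 1324 → 05 2c.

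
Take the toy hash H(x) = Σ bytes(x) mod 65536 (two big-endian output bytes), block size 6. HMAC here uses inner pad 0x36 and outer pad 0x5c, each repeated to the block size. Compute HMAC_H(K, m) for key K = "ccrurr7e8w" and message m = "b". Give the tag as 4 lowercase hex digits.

Key "ccrurr7e8w" = 63 63 72 75 72 72 37 65 38 77 is 10 bytes > B = 6, so hash it first: H(key) = 03 dc, then zero-pad to 6 bytes: K' = 03 dc 00 00 00 00.
K' ⊕ ipad = 35 ea 36 36 36 36.  K' ⊕ opad = 5f 80 5c 5c 5c 5c.
Inner input = (K'⊕ipad) ∥ m = 35 ea 36 36 36 36 ∥ 62.
Inner hash: sum = 53+234+54+54+54+54+98 = 601 → 02 59.
Outer input = (K'⊕opad) ∥ inner = 5f 80 5c 5c 5c 5c ∥ 02 59.
Outer hash (tag): sum = 95+128+92+92+92+92+2+89 = 682 → 02 aa.

02aa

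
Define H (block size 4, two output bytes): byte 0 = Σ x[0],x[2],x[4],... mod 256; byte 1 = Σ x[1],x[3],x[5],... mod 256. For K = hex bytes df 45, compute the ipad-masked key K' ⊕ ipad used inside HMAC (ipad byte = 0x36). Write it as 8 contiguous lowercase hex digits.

e9733636

Key hex bytes df 45 is 2 bytes ≤ B = 4; zero-pad to 4 bytes: K' = df 45 00 00.
XOR each byte with 0x36: df⊕36=e9, 45⊕36=73, 00⊕36=36, 00⊕36=36.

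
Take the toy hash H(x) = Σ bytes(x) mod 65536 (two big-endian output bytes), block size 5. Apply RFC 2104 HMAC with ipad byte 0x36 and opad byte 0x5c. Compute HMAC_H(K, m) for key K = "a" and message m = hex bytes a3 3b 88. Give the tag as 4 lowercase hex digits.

0244

Key "a" = 61 is 1 byte ≤ B = 5; zero-pad to 5 bytes: K' = 61 00 00 00 00.
K' ⊕ ipad = 57 36 36 36 36.  K' ⊕ opad = 3d 5c 5c 5c 5c.
Inner input = (K'⊕ipad) ∥ m = 57 36 36 36 36 ∥ a3 3b 88.
Inner hash: sum = 87+54+54+54+54+163+59+136 = 661 → 02 95.
Outer input = (K'⊕opad) ∥ inner = 3d 5c 5c 5c 5c ∥ 02 95.
Outer hash (tag): sum = 61+92+92+92+92+2+149 = 580 → 02 44.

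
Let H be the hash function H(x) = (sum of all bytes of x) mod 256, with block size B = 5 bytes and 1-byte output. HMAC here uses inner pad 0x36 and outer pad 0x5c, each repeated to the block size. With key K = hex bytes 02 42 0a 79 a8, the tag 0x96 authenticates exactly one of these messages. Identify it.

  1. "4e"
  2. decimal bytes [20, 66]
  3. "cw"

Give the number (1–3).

Key hex bytes 02 42 0a 79 a8 is exactly B = 5 bytes: K' = 02 42 0a 79 a8.
K' ⊕ ipad = 34 74 3c 4f 9e; K' ⊕ opad = 5e 1e 56 25 f4.
m1: inner = H(34 74 3c 4f 9e 34 65) = 6a; tag = H(5e 1e 56 25 f4 6a) = 55
m2: inner = H(34 74 3c 4f 9e 14 42) = 27; tag = H(5e 1e 56 25 f4 27) = 12
m3: inner = H(34 74 3c 4f 9e 63 77) = ab; tag = H(5e 1e 56 25 f4 ab) = 96 ← matches

3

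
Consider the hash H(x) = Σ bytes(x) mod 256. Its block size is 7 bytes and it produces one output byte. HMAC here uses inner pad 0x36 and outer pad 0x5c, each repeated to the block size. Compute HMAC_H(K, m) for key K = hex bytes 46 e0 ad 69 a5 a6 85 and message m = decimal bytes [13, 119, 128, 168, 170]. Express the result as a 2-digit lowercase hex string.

34

Key hex bytes 46 e0 ad 69 a5 a6 85 is exactly B = 7 bytes: K' = 46 e0 ad 69 a5 a6 85.
K' ⊕ ipad = 70 d6 9b 5f 93 90 b3.  K' ⊕ opad = 1a bc f1 35 f9 fa d9.
Inner input = (K'⊕ipad) ∥ m = 70 d6 9b 5f 93 90 b3 ∥ 0d 77 80 a8 aa.
Inner hash: sum = 112+214+155+95+147+144+179+13+119+128+168+170 = 1644; mod 256 = 108 → 6c.
Outer input = (K'⊕opad) ∥ inner = 1a bc f1 35 f9 fa d9 ∥ 6c.
Outer hash (tag): sum = 26+188+241+53+249+250+217+108 = 1332; mod 256 = 52 → 34.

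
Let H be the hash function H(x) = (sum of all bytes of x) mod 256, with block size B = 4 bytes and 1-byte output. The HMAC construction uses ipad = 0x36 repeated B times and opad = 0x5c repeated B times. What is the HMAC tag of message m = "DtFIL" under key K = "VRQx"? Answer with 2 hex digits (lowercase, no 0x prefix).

55

Key "VRQx" = 56 52 51 78 is exactly B = 4 bytes: K' = 56 52 51 78.
K' ⊕ ipad = 60 64 67 4e.  K' ⊕ opad = 0a 0e 0d 24.
Inner input = (K'⊕ipad) ∥ m = 60 64 67 4e ∥ 44 74 46 49 4c.
Inner hash: sum = 96+100+103+78+68+116+70+73+76 = 780; mod 256 = 12 → 0c.
Outer input = (K'⊕opad) ∥ inner = 0a 0e 0d 24 ∥ 0c.
Outer hash (tag): sum = 10+14+13+36+12 = 85 → 55.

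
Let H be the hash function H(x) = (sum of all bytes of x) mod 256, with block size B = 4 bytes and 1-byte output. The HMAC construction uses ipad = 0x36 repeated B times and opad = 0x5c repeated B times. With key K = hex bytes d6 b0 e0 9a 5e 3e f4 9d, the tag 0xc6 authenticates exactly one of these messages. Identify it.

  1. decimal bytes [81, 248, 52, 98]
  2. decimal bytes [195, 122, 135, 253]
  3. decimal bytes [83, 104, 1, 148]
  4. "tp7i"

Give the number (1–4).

Key hex bytes d6 b0 e0 9a 5e 3e f4 9d is 8 bytes > B = 4, so hash it first: H(key) = 2d, then zero-pad to 4 bytes: K' = 2d 00 00 00.
K' ⊕ ipad = 1b 36 36 36; K' ⊕ opad = 71 5c 5c 5c.
m1: inner = H(1b 36 36 36 51 f8 34 62) = 9c; tag = H(71 5c 5c 5c 9c) = 21
m2: inner = H(1b 36 36 36 c3 7a 87 fd) = 7e; tag = H(71 5c 5c 5c 7e) = 03
m3: inner = H(1b 36 36 36 53 68 01 94) = 0d; tag = H(71 5c 5c 5c 0d) = 92
m4: inner = H(1b 36 36 36 74 70 37 69) = 41; tag = H(71 5c 5c 5c 41) = c6 ← matches

4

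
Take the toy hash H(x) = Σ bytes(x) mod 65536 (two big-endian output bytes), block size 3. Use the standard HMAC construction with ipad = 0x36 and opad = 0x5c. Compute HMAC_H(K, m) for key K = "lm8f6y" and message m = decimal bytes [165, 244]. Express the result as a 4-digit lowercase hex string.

Key "lm8f6y" = 6c 6d 38 66 36 79 is 6 bytes > B = 3, so hash it first: H(key) = 02 26, then zero-pad to 3 bytes: K' = 02 26 00.
K' ⊕ ipad = 34 10 36.  K' ⊕ opad = 5e 7a 5c.
Inner input = (K'⊕ipad) ∥ m = 34 10 36 ∥ a5 f4.
Inner hash: sum = 52+16+54+165+244 = 531 → 02 13.
Outer input = (K'⊕opad) ∥ inner = 5e 7a 5c ∥ 02 13.
Outer hash (tag): sum = 94+122+92+2+19 = 329 → 01 49.

0149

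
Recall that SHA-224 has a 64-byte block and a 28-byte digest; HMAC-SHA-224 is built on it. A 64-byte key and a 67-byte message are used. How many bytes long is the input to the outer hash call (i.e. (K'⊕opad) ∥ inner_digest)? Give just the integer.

92

Key is 64 ≤ 64 bytes, zero-padded: |K'| = 64.
Outer input = (K'⊕opad) ∥ H(inner) → 64 + 28 = 92 bytes.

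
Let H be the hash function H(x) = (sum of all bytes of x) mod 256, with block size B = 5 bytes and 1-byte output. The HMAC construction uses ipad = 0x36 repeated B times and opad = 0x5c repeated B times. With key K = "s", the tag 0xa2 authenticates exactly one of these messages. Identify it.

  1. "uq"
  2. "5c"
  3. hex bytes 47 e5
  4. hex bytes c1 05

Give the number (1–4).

1

Key "s" = 73 is 1 byte ≤ B = 5; zero-pad to 5 bytes: K' = 73 00 00 00 00.
K' ⊕ ipad = 45 36 36 36 36; K' ⊕ opad = 2f 5c 5c 5c 5c.
m1: inner = H(45 36 36 36 36 75 71) = 03; tag = H(2f 5c 5c 5c 5c 03) = a2 ← matches
m2: inner = H(45 36 36 36 36 35 63) = b5; tag = H(2f 5c 5c 5c 5c b5) = 54
m3: inner = H(45 36 36 36 36 47 e5) = 49; tag = H(2f 5c 5c 5c 5c 49) = e8
m4: inner = H(45 36 36 36 36 c1 05) = e3; tag = H(2f 5c 5c 5c 5c e3) = 82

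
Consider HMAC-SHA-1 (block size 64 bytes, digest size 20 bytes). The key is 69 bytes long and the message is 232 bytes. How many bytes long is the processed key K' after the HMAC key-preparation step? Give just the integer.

64

Key is 69 > 64 bytes, so it is hashed to 20 bytes then zero-padded to 64: |K'| = 64.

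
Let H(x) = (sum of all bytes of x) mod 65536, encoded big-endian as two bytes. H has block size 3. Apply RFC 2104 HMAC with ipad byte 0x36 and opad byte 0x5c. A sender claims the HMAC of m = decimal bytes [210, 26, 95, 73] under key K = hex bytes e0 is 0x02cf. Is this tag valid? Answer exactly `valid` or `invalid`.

Key hex bytes e0 is 1 byte ≤ B = 3; zero-pad to 3 bytes: K' = e0 00 00.
K' ⊕ ipad = d6 36 36; K' ⊕ opad = bc 5c 5c.
Inner hash: sum = 214+54+54+210+26+95+73 = 726 → 02 d6.
Outer hash (recomputed tag): sum = 188+92+92+2+214 = 588 → 02 4c.
Recomputed tag = 024c; claimed = 02cf → mismatch.

invalid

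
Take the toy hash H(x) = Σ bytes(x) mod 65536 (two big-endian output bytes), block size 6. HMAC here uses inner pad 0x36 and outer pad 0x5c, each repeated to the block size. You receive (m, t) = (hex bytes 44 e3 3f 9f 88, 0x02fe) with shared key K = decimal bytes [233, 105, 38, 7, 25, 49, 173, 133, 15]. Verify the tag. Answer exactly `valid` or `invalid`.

valid

Key decimal bytes [233, 105, 38, 7, 25, 49, 173, 133, 15] = e9 69 26 07 19 31 ad 85 0f is 9 bytes > B = 6, so hash it first: H(key) = 03 0a, then zero-pad to 6 bytes: K' = 03 0a 00 00 00 00.
K' ⊕ ipad = 35 3c 36 36 36 36; K' ⊕ opad = 5f 56 5c 5c 5c 5c.
Inner hash: sum = 53+60+54+54+54+54+68+227+63+159+136 = 982 → 03 d6.
Outer hash (recomputed tag): sum = 95+86+92+92+92+92+3+214 = 766 → 02 fe.
Recomputed tag = 02fe; claimed = 02fe → match.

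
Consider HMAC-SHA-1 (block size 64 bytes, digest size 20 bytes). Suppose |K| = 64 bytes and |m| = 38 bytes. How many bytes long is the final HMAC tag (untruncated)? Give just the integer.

20

The tag is one SHA-1 digest: 20 bytes.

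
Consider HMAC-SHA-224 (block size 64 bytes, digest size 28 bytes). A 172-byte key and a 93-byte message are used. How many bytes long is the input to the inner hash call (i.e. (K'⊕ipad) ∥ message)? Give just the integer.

Key is 172 > 64 bytes, so it is hashed to 28 bytes then zero-padded to 64: |K'| = 64.
Inner input = (K'⊕ipad) ∥ m → 64 + 93 = 157 bytes.

157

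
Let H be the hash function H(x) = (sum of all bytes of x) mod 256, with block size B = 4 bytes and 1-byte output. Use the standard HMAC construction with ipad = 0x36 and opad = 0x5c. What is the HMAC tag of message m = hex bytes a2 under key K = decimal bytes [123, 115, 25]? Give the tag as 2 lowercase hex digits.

90

Key decimal bytes [123, 115, 25] = 7b 73 19 is 3 bytes ≤ B = 4; zero-pad to 4 bytes: K' = 7b 73 19 00.
K' ⊕ ipad = 4d 45 2f 36.  K' ⊕ opad = 27 2f 45 5c.
Inner input = (K'⊕ipad) ∥ m = 4d 45 2f 36 ∥ a2.
Inner hash: sum = 77+69+47+54+162 = 409; mod 256 = 153 → 99.
Outer input = (K'⊕opad) ∥ inner = 27 2f 45 5c ∥ 99.
Outer hash (tag): sum = 39+47+69+92+153 = 400; mod 256 = 144 → 90.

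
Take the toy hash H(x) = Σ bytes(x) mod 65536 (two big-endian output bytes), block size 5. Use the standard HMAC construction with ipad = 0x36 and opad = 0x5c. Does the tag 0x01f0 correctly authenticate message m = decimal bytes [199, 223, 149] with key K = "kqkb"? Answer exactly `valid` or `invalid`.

invalid

Key "kqkb" = 6b 71 6b 62 is 4 bytes ≤ B = 5; zero-pad to 5 bytes: K' = 6b 71 6b 62 00.
K' ⊕ ipad = 5d 47 5d 54 36; K' ⊕ opad = 37 2d 37 3e 5c.
Inner hash: sum = 93+71+93+84+54+199+223+149 = 966 → 03 c6.
Outer hash (recomputed tag): sum = 55+45+55+62+92+3+198 = 510 → 01 fe.
Recomputed tag = 01fe; claimed = 01f0 → mismatch.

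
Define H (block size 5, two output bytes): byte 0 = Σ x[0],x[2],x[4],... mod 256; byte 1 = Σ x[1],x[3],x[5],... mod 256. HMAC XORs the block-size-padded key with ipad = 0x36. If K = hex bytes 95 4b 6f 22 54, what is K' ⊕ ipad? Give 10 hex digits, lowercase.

Key hex bytes 95 4b 6f 22 54 is exactly B = 5 bytes: K' = 95 4b 6f 22 54.
XOR each byte with 0x36: 95⊕36=a3, 4b⊕36=7d, 6f⊕36=59, 22⊕36=14, 54⊕36=62.

a37d591462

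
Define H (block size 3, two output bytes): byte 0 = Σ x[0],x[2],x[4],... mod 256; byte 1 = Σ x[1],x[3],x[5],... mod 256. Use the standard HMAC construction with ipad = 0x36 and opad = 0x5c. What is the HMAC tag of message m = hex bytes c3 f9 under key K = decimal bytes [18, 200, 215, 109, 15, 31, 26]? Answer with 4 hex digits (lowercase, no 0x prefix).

cf5b

Key decimal bytes [18, 200, 215, 109, 15, 31, 26] = 12 c8 d7 6d 0f 1f 1a is 7 bytes > B = 3, so hash it first: H(key) = 12 54, then zero-pad to 3 bytes: K' = 12 54 00.
K' ⊕ ipad = 24 62 36.  K' ⊕ opad = 4e 08 5c.
Inner input = (K'⊕ipad) ∥ m = 24 62 36 ∥ c3 f9.
Inner hash: even-index sum = 339 mod 256 = 83; odd-index sum = 293 mod 256 = 37 → 53 25.
Outer input = (K'⊕opad) ∥ inner = 4e 08 5c ∥ 53 25.
Outer hash (tag): even-index sum = 207 mod 256 = 207; odd-index sum = 91 mod 256 = 91 → cf 5b.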